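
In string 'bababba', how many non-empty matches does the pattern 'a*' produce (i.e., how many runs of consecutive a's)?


Pattern 'a*' matches zero or more a's. We want non-empty runs of consecutive a's.
String: 'bababba'
Walking through the string to find runs of a's:
  Run 1: positions 1-1 -> 'a'
  Run 2: positions 3-3 -> 'a'
  Run 3: positions 6-6 -> 'a'
Non-empty runs found: ['a', 'a', 'a']
Count: 3

3


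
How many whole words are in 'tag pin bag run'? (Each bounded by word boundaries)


Word boundaries (\b) mark the start/end of each word.
Text: 'tag pin bag run'
Splitting by whitespace:
  Word 1: 'tag'
  Word 2: 'pin'
  Word 3: 'bag'
  Word 4: 'run'
Total whole words: 4

4


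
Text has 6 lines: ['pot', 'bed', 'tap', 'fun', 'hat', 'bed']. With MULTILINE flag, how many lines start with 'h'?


With MULTILINE flag, ^ matches the start of each line.
Lines: ['pot', 'bed', 'tap', 'fun', 'hat', 'bed']
Checking which lines start with 'h':
  Line 1: 'pot' -> no
  Line 2: 'bed' -> no
  Line 3: 'tap' -> no
  Line 4: 'fun' -> no
  Line 5: 'hat' -> MATCH
  Line 6: 'bed' -> no
Matching lines: ['hat']
Count: 1

1


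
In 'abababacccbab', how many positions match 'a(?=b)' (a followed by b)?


Lookahead 'a(?=b)' matches 'a' only when followed by 'b'.
String: 'abababacccbab'
Checking each position where char is 'a':
  pos 0: 'a' -> MATCH (next='b')
  pos 2: 'a' -> MATCH (next='b')
  pos 4: 'a' -> MATCH (next='b')
  pos 6: 'a' -> no (next='c')
  pos 11: 'a' -> MATCH (next='b')
Matching positions: [0, 2, 4, 11]
Count: 4

4


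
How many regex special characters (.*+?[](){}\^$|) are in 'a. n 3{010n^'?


Regex special characters are: . * + ? [ ] ( ) { } \ ^ $ |
Scanning 'a. n 3{010n^':
  pos 1: '.' -> SPECIAL
  pos 6: '{' -> SPECIAL
  pos 11: '^' -> SPECIAL
Special chars found: ['.', '{', '^']
Total: 3

3


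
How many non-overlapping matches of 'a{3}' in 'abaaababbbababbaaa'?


Pattern 'a{3}' matches exactly 3 consecutive a's (greedy, non-overlapping).
String: 'abaaababbbababbaaa'
Scanning for runs of a's:
  Run at pos 0: 'a' (length 1) -> 0 match(es)
  Run at pos 2: 'aaa' (length 3) -> 1 match(es)
  Run at pos 6: 'a' (length 1) -> 0 match(es)
  Run at pos 10: 'a' (length 1) -> 0 match(es)
  Run at pos 12: 'a' (length 1) -> 0 match(es)
  Run at pos 15: 'aaa' (length 3) -> 1 match(es)
Matches found: ['aaa', 'aaa']
Total: 2

2


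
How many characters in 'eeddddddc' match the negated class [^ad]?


Negated class [^ad] matches any char NOT in {a, d}
Scanning 'eeddddddc':
  pos 0: 'e' -> MATCH
  pos 1: 'e' -> MATCH
  pos 2: 'd' -> no (excluded)
  pos 3: 'd' -> no (excluded)
  pos 4: 'd' -> no (excluded)
  pos 5: 'd' -> no (excluded)
  pos 6: 'd' -> no (excluded)
  pos 7: 'd' -> no (excluded)
  pos 8: 'c' -> MATCH
Total matches: 3

3


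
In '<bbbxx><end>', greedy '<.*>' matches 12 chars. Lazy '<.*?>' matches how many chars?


Greedy '<.*>' tries to match as MUCH as possible.
Lazy '<.*?>' tries to match as LITTLE as possible.

String: '<bbbxx><end>'
Greedy '<.*>' starts at first '<' and extends to the LAST '>': '<bbbxx><end>' (12 chars)
Lazy '<.*?>' starts at first '<' and stops at the FIRST '>': '<bbbxx>' (7 chars)

7


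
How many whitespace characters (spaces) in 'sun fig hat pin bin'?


\s matches whitespace characters (spaces, tabs, etc.).
Text: 'sun fig hat pin bin'
This text has 5 words separated by spaces.
Number of spaces = number of words - 1 = 5 - 1 = 4

4


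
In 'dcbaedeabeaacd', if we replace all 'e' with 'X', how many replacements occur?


re.sub('e', 'X', text) replaces every occurrence of 'e' with 'X'.
Text: 'dcbaedeabeaacd'
Scanning for 'e':
  pos 4: 'e' -> replacement #1
  pos 6: 'e' -> replacement #2
  pos 9: 'e' -> replacement #3
Total replacements: 3

3


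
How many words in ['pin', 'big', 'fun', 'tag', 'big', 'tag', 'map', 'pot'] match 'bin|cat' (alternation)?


Alternation 'bin|cat' matches either 'bin' or 'cat'.
Checking each word:
  'pin' -> no
  'big' -> no
  'fun' -> no
  'tag' -> no
  'big' -> no
  'tag' -> no
  'map' -> no
  'pot' -> no
Matches: []
Count: 0

0


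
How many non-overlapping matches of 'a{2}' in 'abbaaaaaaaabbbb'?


Pattern 'a{2}' matches exactly 2 consecutive a's (greedy, non-overlapping).
String: 'abbaaaaaaaabbbb'
Scanning for runs of a's:
  Run at pos 0: 'a' (length 1) -> 0 match(es)
  Run at pos 3: 'aaaaaaaa' (length 8) -> 4 match(es)
Matches found: ['aa', 'aa', 'aa', 'aa']
Total: 4

4


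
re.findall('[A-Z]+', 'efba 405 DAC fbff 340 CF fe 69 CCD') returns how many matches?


Pattern '[A-Z]+' finds one or more uppercase letters.
Text: 'efba 405 DAC fbff 340 CF fe 69 CCD'
Scanning for matches:
  Match 1: 'DAC'
  Match 2: 'CF'
  Match 3: 'CCD'
Total matches: 3

3


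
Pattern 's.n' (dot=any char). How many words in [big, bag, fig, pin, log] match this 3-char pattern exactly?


Pattern 's.n' means: starts with 's', any single char, ends with 'n'.
Checking each word (must be exactly 3 chars):
  'big' (len=3): no
  'bag' (len=3): no
  'fig' (len=3): no
  'pin' (len=3): no
  'log' (len=3): no
Matching words: []
Total: 0

0


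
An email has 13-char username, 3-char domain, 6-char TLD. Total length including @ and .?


An email address has format: username@domain.tld
Username length: 13
'@' character: 1
Domain length: 3
'.' character: 1
TLD length: 6
Total = 13 + 1 + 3 + 1 + 6 = 24

24


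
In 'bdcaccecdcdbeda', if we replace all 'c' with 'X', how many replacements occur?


re.sub('c', 'X', text) replaces every occurrence of 'c' with 'X'.
Text: 'bdcaccecdcdbeda'
Scanning for 'c':
  pos 2: 'c' -> replacement #1
  pos 4: 'c' -> replacement #2
  pos 5: 'c' -> replacement #3
  pos 7: 'c' -> replacement #4
  pos 9: 'c' -> replacement #5
Total replacements: 5

5


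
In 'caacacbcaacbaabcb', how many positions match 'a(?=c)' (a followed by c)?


Lookahead 'a(?=c)' matches 'a' only when followed by 'c'.
String: 'caacacbcaacbaabcb'
Checking each position where char is 'a':
  pos 1: 'a' -> no (next='a')
  pos 2: 'a' -> MATCH (next='c')
  pos 4: 'a' -> MATCH (next='c')
  pos 8: 'a' -> no (next='a')
  pos 9: 'a' -> MATCH (next='c')
  pos 12: 'a' -> no (next='a')
  pos 13: 'a' -> no (next='b')
Matching positions: [2, 4, 9]
Count: 3

3


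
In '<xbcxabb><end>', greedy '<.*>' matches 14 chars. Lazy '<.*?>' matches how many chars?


Greedy '<.*>' tries to match as MUCH as possible.
Lazy '<.*?>' tries to match as LITTLE as possible.

String: '<xbcxabb><end>'
Greedy '<.*>' starts at first '<' and extends to the LAST '>': '<xbcxabb><end>' (14 chars)
Lazy '<.*?>' starts at first '<' and stops at the FIRST '>': '<xbcxabb>' (9 chars)

9


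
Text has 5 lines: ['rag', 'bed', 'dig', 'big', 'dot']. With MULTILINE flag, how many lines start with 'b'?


With MULTILINE flag, ^ matches the start of each line.
Lines: ['rag', 'bed', 'dig', 'big', 'dot']
Checking which lines start with 'b':
  Line 1: 'rag' -> no
  Line 2: 'bed' -> MATCH
  Line 3: 'dig' -> no
  Line 4: 'big' -> MATCH
  Line 5: 'dot' -> no
Matching lines: ['bed', 'big']
Count: 2

2


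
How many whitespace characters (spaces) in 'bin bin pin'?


\s matches whitespace characters (spaces, tabs, etc.).
Text: 'bin bin pin'
This text has 3 words separated by spaces.
Number of spaces = number of words - 1 = 3 - 1 = 2

2


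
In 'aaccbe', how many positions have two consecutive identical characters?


Looking for consecutive identical characters in 'aaccbe':
  pos 0-1: 'a' vs 'a' -> MATCH ('aa')
  pos 1-2: 'a' vs 'c' -> different
  pos 2-3: 'c' vs 'c' -> MATCH ('cc')
  pos 3-4: 'c' vs 'b' -> different
  pos 4-5: 'b' vs 'e' -> different
Consecutive identical pairs: ['aa', 'cc']
Count: 2

2


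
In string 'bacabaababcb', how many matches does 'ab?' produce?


Pattern 'ab?' matches 'a' optionally followed by 'b'.
String: 'bacabaababcb'
Scanning left to right for 'a' then checking next char:
  Match 1: 'a' (a not followed by b)
  Match 2: 'ab' (a followed by b)
  Match 3: 'a' (a not followed by b)
  Match 4: 'ab' (a followed by b)
  Match 5: 'ab' (a followed by b)
Total matches: 5

5


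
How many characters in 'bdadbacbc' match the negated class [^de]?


Negated class [^de] matches any char NOT in {d, e}
Scanning 'bdadbacbc':
  pos 0: 'b' -> MATCH
  pos 1: 'd' -> no (excluded)
  pos 2: 'a' -> MATCH
  pos 3: 'd' -> no (excluded)
  pos 4: 'b' -> MATCH
  pos 5: 'a' -> MATCH
  pos 6: 'c' -> MATCH
  pos 7: 'b' -> MATCH
  pos 8: 'c' -> MATCH
Total matches: 7

7


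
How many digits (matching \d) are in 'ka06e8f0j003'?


\d matches any digit 0-9.
Scanning 'ka06e8f0j003':
  pos 2: '0' -> DIGIT
  pos 3: '6' -> DIGIT
  pos 5: '8' -> DIGIT
  pos 7: '0' -> DIGIT
  pos 9: '0' -> DIGIT
  pos 10: '0' -> DIGIT
  pos 11: '3' -> DIGIT
Digits found: ['0', '6', '8', '0', '0', '0', '3']
Total: 7

7


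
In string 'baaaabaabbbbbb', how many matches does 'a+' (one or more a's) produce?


Pattern 'a+' matches one or more consecutive a's.
String: 'baaaabaabbbbbb'
Scanning for runs of a:
  Match 1: 'aaaa' (length 4)
  Match 2: 'aa' (length 2)
Total matches: 2

2


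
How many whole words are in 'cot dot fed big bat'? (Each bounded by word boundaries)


Word boundaries (\b) mark the start/end of each word.
Text: 'cot dot fed big bat'
Splitting by whitespace:
  Word 1: 'cot'
  Word 2: 'dot'
  Word 3: 'fed'
  Word 4: 'big'
  Word 5: 'bat'
Total whole words: 5

5


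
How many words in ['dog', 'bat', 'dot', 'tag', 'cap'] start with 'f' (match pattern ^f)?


Pattern ^f anchors to start of word. Check which words begin with 'f':
  'dog' -> no
  'bat' -> no
  'dot' -> no
  'tag' -> no
  'cap' -> no
Matching words: []
Count: 0

0


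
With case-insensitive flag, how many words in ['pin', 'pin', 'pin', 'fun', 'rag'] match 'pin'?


Case-insensitive matching: compare each word's lowercase form to 'pin'.
  'pin' -> lower='pin' -> MATCH
  'pin' -> lower='pin' -> MATCH
  'pin' -> lower='pin' -> MATCH
  'fun' -> lower='fun' -> no
  'rag' -> lower='rag' -> no
Matches: ['pin', 'pin', 'pin']
Count: 3

3


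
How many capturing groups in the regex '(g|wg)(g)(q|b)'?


To count capturing groups, count each '(' that starts a group.
Pattern: '(g|wg)(g)(q|b)'
Walking through the pattern:
  Position 0: '(' -> group #1
  Position 6: '(' -> group #2
  Position 9: '(' -> group #3
Total capturing groups: 3

3


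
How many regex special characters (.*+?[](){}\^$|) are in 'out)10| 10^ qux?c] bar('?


Regex special characters are: . * + ? [ ] ( ) { } \ ^ $ |
Scanning 'out)10| 10^ qux?c] bar(':
  pos 3: ')' -> SPECIAL
  pos 6: '|' -> SPECIAL
  pos 10: '^' -> SPECIAL
  pos 15: '?' -> SPECIAL
  pos 17: ']' -> SPECIAL
  pos 22: '(' -> SPECIAL
Special chars found: [')', '|', '^', '?', ']', '(']
Total: 6

6


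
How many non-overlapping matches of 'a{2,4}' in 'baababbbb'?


Pattern 'a{2,4}' matches between 2 and 4 consecutive a's (greedy).
String: 'baababbbb'
Finding runs of a's and applying greedy matching:
  Run at pos 1: 'aa' (length 2)
  Run at pos 4: 'a' (length 1)
Matches: ['aa']
Count: 1

1


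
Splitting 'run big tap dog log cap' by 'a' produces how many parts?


Splitting by 'a' breaks the string at each occurrence of the separator.
Text: 'run big tap dog log cap'
Parts after split:
  Part 1: 'run big t'
  Part 2: 'p dog log c'
  Part 3: 'p'
Total parts: 3

3


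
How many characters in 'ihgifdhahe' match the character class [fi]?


Character class [fi] matches any of: {f, i}
Scanning string 'ihgifdhahe' character by character:
  pos 0: 'i' -> MATCH
  pos 1: 'h' -> no
  pos 2: 'g' -> no
  pos 3: 'i' -> MATCH
  pos 4: 'f' -> MATCH
  pos 5: 'd' -> no
  pos 6: 'h' -> no
  pos 7: 'a' -> no
  pos 8: 'h' -> no
  pos 9: 'e' -> no
Total matches: 3

3


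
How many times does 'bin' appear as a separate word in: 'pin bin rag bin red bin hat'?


Scanning each word for exact match 'bin':
  Word 1: 'pin' -> no
  Word 2: 'bin' -> MATCH
  Word 3: 'rag' -> no
  Word 4: 'bin' -> MATCH
  Word 5: 'red' -> no
  Word 6: 'bin' -> MATCH
  Word 7: 'hat' -> no
Total matches: 3

3


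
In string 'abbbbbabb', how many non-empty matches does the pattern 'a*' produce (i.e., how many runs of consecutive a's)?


Pattern 'a*' matches zero or more a's. We want non-empty runs of consecutive a's.
String: 'abbbbbabb'
Walking through the string to find runs of a's:
  Run 1: positions 0-0 -> 'a'
  Run 2: positions 6-6 -> 'a'
Non-empty runs found: ['a', 'a']
Count: 2

2


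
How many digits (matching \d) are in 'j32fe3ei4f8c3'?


\d matches any digit 0-9.
Scanning 'j32fe3ei4f8c3':
  pos 1: '3' -> DIGIT
  pos 2: '2' -> DIGIT
  pos 5: '3' -> DIGIT
  pos 8: '4' -> DIGIT
  pos 10: '8' -> DIGIT
  pos 12: '3' -> DIGIT
Digits found: ['3', '2', '3', '4', '8', '3']
Total: 6

6


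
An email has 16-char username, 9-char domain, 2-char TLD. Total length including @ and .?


An email address has format: username@domain.tld
Username length: 16
'@' character: 1
Domain length: 9
'.' character: 1
TLD length: 2
Total = 16 + 1 + 9 + 1 + 2 = 29

29


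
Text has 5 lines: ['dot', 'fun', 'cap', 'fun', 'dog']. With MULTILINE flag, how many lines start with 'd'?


With MULTILINE flag, ^ matches the start of each line.
Lines: ['dot', 'fun', 'cap', 'fun', 'dog']
Checking which lines start with 'd':
  Line 1: 'dot' -> MATCH
  Line 2: 'fun' -> no
  Line 3: 'cap' -> no
  Line 4: 'fun' -> no
  Line 5: 'dog' -> MATCH
Matching lines: ['dot', 'dog']
Count: 2

2


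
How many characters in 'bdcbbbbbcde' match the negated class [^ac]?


Negated class [^ac] matches any char NOT in {a, c}
Scanning 'bdcbbbbbcde':
  pos 0: 'b' -> MATCH
  pos 1: 'd' -> MATCH
  pos 2: 'c' -> no (excluded)
  pos 3: 'b' -> MATCH
  pos 4: 'b' -> MATCH
  pos 5: 'b' -> MATCH
  pos 6: 'b' -> MATCH
  pos 7: 'b' -> MATCH
  pos 8: 'c' -> no (excluded)
  pos 9: 'd' -> MATCH
  pos 10: 'e' -> MATCH
Total matches: 9

9


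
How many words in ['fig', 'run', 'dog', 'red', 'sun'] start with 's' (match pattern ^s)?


Pattern ^s anchors to start of word. Check which words begin with 's':
  'fig' -> no
  'run' -> no
  'dog' -> no
  'red' -> no
  'sun' -> MATCH (starts with 's')
Matching words: ['sun']
Count: 1

1


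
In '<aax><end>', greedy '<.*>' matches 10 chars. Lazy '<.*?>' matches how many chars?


Greedy '<.*>' tries to match as MUCH as possible.
Lazy '<.*?>' tries to match as LITTLE as possible.

String: '<aax><end>'
Greedy '<.*>' starts at first '<' and extends to the LAST '>': '<aax><end>' (10 chars)
Lazy '<.*?>' starts at first '<' and stops at the FIRST '>': '<aax>' (5 chars)

5


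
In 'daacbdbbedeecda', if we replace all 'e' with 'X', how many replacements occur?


re.sub('e', 'X', text) replaces every occurrence of 'e' with 'X'.
Text: 'daacbdbbedeecda'
Scanning for 'e':
  pos 8: 'e' -> replacement #1
  pos 10: 'e' -> replacement #2
  pos 11: 'e' -> replacement #3
Total replacements: 3

3


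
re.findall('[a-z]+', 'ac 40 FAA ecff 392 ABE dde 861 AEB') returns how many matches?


Pattern '[a-z]+' finds one or more lowercase letters.
Text: 'ac 40 FAA ecff 392 ABE dde 861 AEB'
Scanning for matches:
  Match 1: 'ac'
  Match 2: 'ecff'
  Match 3: 'dde'
Total matches: 3

3


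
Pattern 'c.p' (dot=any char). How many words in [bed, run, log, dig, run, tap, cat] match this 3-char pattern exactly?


Pattern 'c.p' means: starts with 'c', any single char, ends with 'p'.
Checking each word (must be exactly 3 chars):
  'bed' (len=3): no
  'run' (len=3): no
  'log' (len=3): no
  'dig' (len=3): no
  'run' (len=3): no
  'tap' (len=3): no
  'cat' (len=3): no
Matching words: []
Total: 0

0


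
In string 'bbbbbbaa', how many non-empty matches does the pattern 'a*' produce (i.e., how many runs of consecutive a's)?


Pattern 'a*' matches zero or more a's. We want non-empty runs of consecutive a's.
String: 'bbbbbbaa'
Walking through the string to find runs of a's:
  Run 1: positions 6-7 -> 'aa'
Non-empty runs found: ['aa']
Count: 1

1


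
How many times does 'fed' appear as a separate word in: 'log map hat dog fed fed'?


Scanning each word for exact match 'fed':
  Word 1: 'log' -> no
  Word 2: 'map' -> no
  Word 3: 'hat' -> no
  Word 4: 'dog' -> no
  Word 5: 'fed' -> MATCH
  Word 6: 'fed' -> MATCH
Total matches: 2

2


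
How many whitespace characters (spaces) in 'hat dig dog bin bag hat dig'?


\s matches whitespace characters (spaces, tabs, etc.).
Text: 'hat dig dog bin bag hat dig'
This text has 7 words separated by spaces.
Number of spaces = number of words - 1 = 7 - 1 = 6

6


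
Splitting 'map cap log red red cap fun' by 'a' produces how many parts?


Splitting by 'a' breaks the string at each occurrence of the separator.
Text: 'map cap log red red cap fun'
Parts after split:
  Part 1: 'm'
  Part 2: 'p c'
  Part 3: 'p log red red c'
  Part 4: 'p fun'
Total parts: 4

4


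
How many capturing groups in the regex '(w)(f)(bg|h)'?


To count capturing groups, count each '(' that starts a group.
Pattern: '(w)(f)(bg|h)'
Walking through the pattern:
  Position 0: '(' -> group #1
  Position 3: '(' -> group #2
  Position 6: '(' -> group #3
Total capturing groups: 3

3


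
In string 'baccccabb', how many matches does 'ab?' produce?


Pattern 'ab?' matches 'a' optionally followed by 'b'.
String: 'baccccabb'
Scanning left to right for 'a' then checking next char:
  Match 1: 'a' (a not followed by b)
  Match 2: 'ab' (a followed by b)
Total matches: 2

2


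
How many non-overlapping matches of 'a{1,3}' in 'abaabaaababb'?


Pattern 'a{1,3}' matches between 1 and 3 consecutive a's (greedy).
String: 'abaabaaababb'
Finding runs of a's and applying greedy matching:
  Run at pos 0: 'a' (length 1)
  Run at pos 2: 'aa' (length 2)
  Run at pos 5: 'aaa' (length 3)
  Run at pos 9: 'a' (length 1)
Matches: ['a', 'aa', 'aaa', 'a']
Count: 4

4


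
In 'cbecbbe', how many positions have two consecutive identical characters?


Looking for consecutive identical characters in 'cbecbbe':
  pos 0-1: 'c' vs 'b' -> different
  pos 1-2: 'b' vs 'e' -> different
  pos 2-3: 'e' vs 'c' -> different
  pos 3-4: 'c' vs 'b' -> different
  pos 4-5: 'b' vs 'b' -> MATCH ('bb')
  pos 5-6: 'b' vs 'e' -> different
Consecutive identical pairs: ['bb']
Count: 1

1


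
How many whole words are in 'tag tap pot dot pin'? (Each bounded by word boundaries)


Word boundaries (\b) mark the start/end of each word.
Text: 'tag tap pot dot pin'
Splitting by whitespace:
  Word 1: 'tag'
  Word 2: 'tap'
  Word 3: 'pot'
  Word 4: 'dot'
  Word 5: 'pin'
Total whole words: 5

5


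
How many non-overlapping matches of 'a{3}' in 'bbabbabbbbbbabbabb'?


Pattern 'a{3}' matches exactly 3 consecutive a's (greedy, non-overlapping).
String: 'bbabbabbbbbbabbabb'
Scanning for runs of a's:
  Run at pos 2: 'a' (length 1) -> 0 match(es)
  Run at pos 5: 'a' (length 1) -> 0 match(es)
  Run at pos 12: 'a' (length 1) -> 0 match(es)
  Run at pos 15: 'a' (length 1) -> 0 match(es)
Matches found: []
Total: 0

0


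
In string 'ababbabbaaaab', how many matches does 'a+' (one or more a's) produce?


Pattern 'a+' matches one or more consecutive a's.
String: 'ababbabbaaaab'
Scanning for runs of a:
  Match 1: 'a' (length 1)
  Match 2: 'a' (length 1)
  Match 3: 'a' (length 1)
  Match 4: 'aaaa' (length 4)
Total matches: 4

4


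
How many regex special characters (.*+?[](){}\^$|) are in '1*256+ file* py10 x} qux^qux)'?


Regex special characters are: . * + ? [ ] ( ) { } \ ^ $ |
Scanning '1*256+ file* py10 x} qux^qux)':
  pos 1: '*' -> SPECIAL
  pos 5: '+' -> SPECIAL
  pos 11: '*' -> SPECIAL
  pos 19: '}' -> SPECIAL
  pos 24: '^' -> SPECIAL
  pos 28: ')' -> SPECIAL
Special chars found: ['*', '+', '*', '}', '^', ')']
Total: 6

6


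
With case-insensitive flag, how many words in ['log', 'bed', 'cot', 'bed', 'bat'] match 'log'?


Case-insensitive matching: compare each word's lowercase form to 'log'.
  'log' -> lower='log' -> MATCH
  'bed' -> lower='bed' -> no
  'cot' -> lower='cot' -> no
  'bed' -> lower='bed' -> no
  'bat' -> lower='bat' -> no
Matches: ['log']
Count: 1

1


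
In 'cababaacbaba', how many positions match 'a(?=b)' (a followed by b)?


Lookahead 'a(?=b)' matches 'a' only when followed by 'b'.
String: 'cababaacbaba'
Checking each position where char is 'a':
  pos 1: 'a' -> MATCH (next='b')
  pos 3: 'a' -> MATCH (next='b')
  pos 5: 'a' -> no (next='a')
  pos 6: 'a' -> no (next='c')
  pos 9: 'a' -> MATCH (next='b')
Matching positions: [1, 3, 9]
Count: 3

3


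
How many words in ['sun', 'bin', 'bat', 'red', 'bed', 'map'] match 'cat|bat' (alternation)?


Alternation 'cat|bat' matches either 'cat' or 'bat'.
Checking each word:
  'sun' -> no
  'bin' -> no
  'bat' -> MATCH
  'red' -> no
  'bed' -> no
  'map' -> no
Matches: ['bat']
Count: 1

1


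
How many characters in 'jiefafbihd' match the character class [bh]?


Character class [bh] matches any of: {b, h}
Scanning string 'jiefafbihd' character by character:
  pos 0: 'j' -> no
  pos 1: 'i' -> no
  pos 2: 'e' -> no
  pos 3: 'f' -> no
  pos 4: 'a' -> no
  pos 5: 'f' -> no
  pos 6: 'b' -> MATCH
  pos 7: 'i' -> no
  pos 8: 'h' -> MATCH
  pos 9: 'd' -> no
Total matches: 2

2


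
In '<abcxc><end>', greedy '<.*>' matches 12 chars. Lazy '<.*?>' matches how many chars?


Greedy '<.*>' tries to match as MUCH as possible.
Lazy '<.*?>' tries to match as LITTLE as possible.

String: '<abcxc><end>'
Greedy '<.*>' starts at first '<' and extends to the LAST '>': '<abcxc><end>' (12 chars)
Lazy '<.*?>' starts at first '<' and stops at the FIRST '>': '<abcxc>' (7 chars)

7


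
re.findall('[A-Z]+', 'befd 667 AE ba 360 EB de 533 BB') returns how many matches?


Pattern '[A-Z]+' finds one or more uppercase letters.
Text: 'befd 667 AE ba 360 EB de 533 BB'
Scanning for matches:
  Match 1: 'AE'
  Match 2: 'EB'
  Match 3: 'BB'
Total matches: 3

3


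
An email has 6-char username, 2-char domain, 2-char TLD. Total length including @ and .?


An email address has format: username@domain.tld
Username length: 6
'@' character: 1
Domain length: 2
'.' character: 1
TLD length: 2
Total = 6 + 1 + 2 + 1 + 2 = 12

12


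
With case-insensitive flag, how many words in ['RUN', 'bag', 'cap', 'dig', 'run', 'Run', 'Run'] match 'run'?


Case-insensitive matching: compare each word's lowercase form to 'run'.
  'RUN' -> lower='run' -> MATCH
  'bag' -> lower='bag' -> no
  'cap' -> lower='cap' -> no
  'dig' -> lower='dig' -> no
  'run' -> lower='run' -> MATCH
  'Run' -> lower='run' -> MATCH
  'Run' -> lower='run' -> MATCH
Matches: ['RUN', 'run', 'Run', 'Run']
Count: 4

4


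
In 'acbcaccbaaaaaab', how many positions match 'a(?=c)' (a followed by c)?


Lookahead 'a(?=c)' matches 'a' only when followed by 'c'.
String: 'acbcaccbaaaaaab'
Checking each position where char is 'a':
  pos 0: 'a' -> MATCH (next='c')
  pos 4: 'a' -> MATCH (next='c')
  pos 8: 'a' -> no (next='a')
  pos 9: 'a' -> no (next='a')
  pos 10: 'a' -> no (next='a')
  pos 11: 'a' -> no (next='a')
  pos 12: 'a' -> no (next='a')
  pos 13: 'a' -> no (next='b')
Matching positions: [0, 4]
Count: 2

2


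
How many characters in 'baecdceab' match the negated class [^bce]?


Negated class [^bce] matches any char NOT in {b, c, e}
Scanning 'baecdceab':
  pos 0: 'b' -> no (excluded)
  pos 1: 'a' -> MATCH
  pos 2: 'e' -> no (excluded)
  pos 3: 'c' -> no (excluded)
  pos 4: 'd' -> MATCH
  pos 5: 'c' -> no (excluded)
  pos 6: 'e' -> no (excluded)
  pos 7: 'a' -> MATCH
  pos 8: 'b' -> no (excluded)
Total matches: 3

3


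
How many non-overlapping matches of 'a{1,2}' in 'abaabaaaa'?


Pattern 'a{1,2}' matches between 1 and 2 consecutive a's (greedy).
String: 'abaabaaaa'
Finding runs of a's and applying greedy matching:
  Run at pos 0: 'a' (length 1)
  Run at pos 2: 'aa' (length 2)
  Run at pos 5: 'aaaa' (length 4)
Matches: ['a', 'aa', 'aa', 'aa']
Count: 4

4


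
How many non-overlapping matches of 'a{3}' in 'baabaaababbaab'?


Pattern 'a{3}' matches exactly 3 consecutive a's (greedy, non-overlapping).
String: 'baabaaababbaab'
Scanning for runs of a's:
  Run at pos 1: 'aa' (length 2) -> 0 match(es)
  Run at pos 4: 'aaa' (length 3) -> 1 match(es)
  Run at pos 8: 'a' (length 1) -> 0 match(es)
  Run at pos 11: 'aa' (length 2) -> 0 match(es)
Matches found: ['aaa']
Total: 1

1


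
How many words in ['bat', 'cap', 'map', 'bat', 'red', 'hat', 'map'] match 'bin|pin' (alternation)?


Alternation 'bin|pin' matches either 'bin' or 'pin'.
Checking each word:
  'bat' -> no
  'cap' -> no
  'map' -> no
  'bat' -> no
  'red' -> no
  'hat' -> no
  'map' -> no
Matches: []
Count: 0

0


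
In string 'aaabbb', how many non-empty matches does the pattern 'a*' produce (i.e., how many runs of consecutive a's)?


Pattern 'a*' matches zero or more a's. We want non-empty runs of consecutive a's.
String: 'aaabbb'
Walking through the string to find runs of a's:
  Run 1: positions 0-2 -> 'aaa'
Non-empty runs found: ['aaa']
Count: 1

1


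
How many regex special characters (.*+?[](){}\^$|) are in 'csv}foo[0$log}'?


Regex special characters are: . * + ? [ ] ( ) { } \ ^ $ |
Scanning 'csv}foo[0$log}':
  pos 3: '}' -> SPECIAL
  pos 7: '[' -> SPECIAL
  pos 9: '$' -> SPECIAL
  pos 13: '}' -> SPECIAL
Special chars found: ['}', '[', '$', '}']
Total: 4

4


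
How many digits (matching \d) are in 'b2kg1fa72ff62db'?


\d matches any digit 0-9.
Scanning 'b2kg1fa72ff62db':
  pos 1: '2' -> DIGIT
  pos 4: '1' -> DIGIT
  pos 7: '7' -> DIGIT
  pos 8: '2' -> DIGIT
  pos 11: '6' -> DIGIT
  pos 12: '2' -> DIGIT
Digits found: ['2', '1', '7', '2', '6', '2']
Total: 6

6


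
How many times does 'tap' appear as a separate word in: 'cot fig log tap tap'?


Scanning each word for exact match 'tap':
  Word 1: 'cot' -> no
  Word 2: 'fig' -> no
  Word 3: 'log' -> no
  Word 4: 'tap' -> MATCH
  Word 5: 'tap' -> MATCH
Total matches: 2

2


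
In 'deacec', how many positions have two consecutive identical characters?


Looking for consecutive identical characters in 'deacec':
  pos 0-1: 'd' vs 'e' -> different
  pos 1-2: 'e' vs 'a' -> different
  pos 2-3: 'a' vs 'c' -> different
  pos 3-4: 'c' vs 'e' -> different
  pos 4-5: 'e' vs 'c' -> different
Consecutive identical pairs: []
Count: 0

0


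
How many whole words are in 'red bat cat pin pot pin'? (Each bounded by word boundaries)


Word boundaries (\b) mark the start/end of each word.
Text: 'red bat cat pin pot pin'
Splitting by whitespace:
  Word 1: 'red'
  Word 2: 'bat'
  Word 3: 'cat'
  Word 4: 'pin'
  Word 5: 'pot'
  Word 6: 'pin'
Total whole words: 6

6


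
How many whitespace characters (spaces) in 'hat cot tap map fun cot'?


\s matches whitespace characters (spaces, tabs, etc.).
Text: 'hat cot tap map fun cot'
This text has 6 words separated by spaces.
Number of spaces = number of words - 1 = 6 - 1 = 5

5


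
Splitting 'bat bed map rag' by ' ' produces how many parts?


Splitting by ' ' breaks the string at each occurrence of the separator.
Text: 'bat bed map rag'
Parts after split:
  Part 1: 'bat'
  Part 2: 'bed'
  Part 3: 'map'
  Part 4: 'rag'
Total parts: 4

4


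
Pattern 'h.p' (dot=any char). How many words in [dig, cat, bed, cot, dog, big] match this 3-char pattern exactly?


Pattern 'h.p' means: starts with 'h', any single char, ends with 'p'.
Checking each word (must be exactly 3 chars):
  'dig' (len=3): no
  'cat' (len=3): no
  'bed' (len=3): no
  'cot' (len=3): no
  'dog' (len=3): no
  'big' (len=3): no
Matching words: []
Total: 0

0


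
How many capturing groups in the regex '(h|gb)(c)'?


To count capturing groups, count each '(' that starts a group.
Pattern: '(h|gb)(c)'
Walking through the pattern:
  Position 0: '(' -> group #1
  Position 6: '(' -> group #2
Total capturing groups: 2

2


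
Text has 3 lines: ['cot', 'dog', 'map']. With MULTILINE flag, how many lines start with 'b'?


With MULTILINE flag, ^ matches the start of each line.
Lines: ['cot', 'dog', 'map']
Checking which lines start with 'b':
  Line 1: 'cot' -> no
  Line 2: 'dog' -> no
  Line 3: 'map' -> no
Matching lines: []
Count: 0

0


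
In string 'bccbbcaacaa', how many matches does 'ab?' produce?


Pattern 'ab?' matches 'a' optionally followed by 'b'.
String: 'bccbbcaacaa'
Scanning left to right for 'a' then checking next char:
  Match 1: 'a' (a not followed by b)
  Match 2: 'a' (a not followed by b)
  Match 3: 'a' (a not followed by b)
  Match 4: 'a' (a not followed by b)
Total matches: 4

4


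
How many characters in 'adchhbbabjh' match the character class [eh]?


Character class [eh] matches any of: {e, h}
Scanning string 'adchhbbabjh' character by character:
  pos 0: 'a' -> no
  pos 1: 'd' -> no
  pos 2: 'c' -> no
  pos 3: 'h' -> MATCH
  pos 4: 'h' -> MATCH
  pos 5: 'b' -> no
  pos 6: 'b' -> no
  pos 7: 'a' -> no
  pos 8: 'b' -> no
  pos 9: 'j' -> no
  pos 10: 'h' -> MATCH
Total matches: 3

3


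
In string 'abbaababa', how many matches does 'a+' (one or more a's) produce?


Pattern 'a+' matches one or more consecutive a's.
String: 'abbaababa'
Scanning for runs of a:
  Match 1: 'a' (length 1)
  Match 2: 'aa' (length 2)
  Match 3: 'a' (length 1)
  Match 4: 'a' (length 1)
Total matches: 4

4


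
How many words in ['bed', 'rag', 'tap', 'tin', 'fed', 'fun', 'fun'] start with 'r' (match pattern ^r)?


Pattern ^r anchors to start of word. Check which words begin with 'r':
  'bed' -> no
  'rag' -> MATCH (starts with 'r')
  'tap' -> no
  'tin' -> no
  'fed' -> no
  'fun' -> no
  'fun' -> no
Matching words: ['rag']
Count: 1

1


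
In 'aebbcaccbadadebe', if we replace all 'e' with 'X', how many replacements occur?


re.sub('e', 'X', text) replaces every occurrence of 'e' with 'X'.
Text: 'aebbcaccbadadebe'
Scanning for 'e':
  pos 1: 'e' -> replacement #1
  pos 13: 'e' -> replacement #2
  pos 15: 'e' -> replacement #3
Total replacements: 3

3


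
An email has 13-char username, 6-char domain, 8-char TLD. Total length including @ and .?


An email address has format: username@domain.tld
Username length: 13
'@' character: 1
Domain length: 6
'.' character: 1
TLD length: 8
Total = 13 + 1 + 6 + 1 + 8 = 29

29


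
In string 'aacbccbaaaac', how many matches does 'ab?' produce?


Pattern 'ab?' matches 'a' optionally followed by 'b'.
String: 'aacbccbaaaac'
Scanning left to right for 'a' then checking next char:
  Match 1: 'a' (a not followed by b)
  Match 2: 'a' (a not followed by b)
  Match 3: 'a' (a not followed by b)
  Match 4: 'a' (a not followed by b)
  Match 5: 'a' (a not followed by b)
  Match 6: 'a' (a not followed by b)
Total matches: 6

6


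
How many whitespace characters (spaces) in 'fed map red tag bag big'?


\s matches whitespace characters (spaces, tabs, etc.).
Text: 'fed map red tag bag big'
This text has 6 words separated by spaces.
Number of spaces = number of words - 1 = 6 - 1 = 5

5


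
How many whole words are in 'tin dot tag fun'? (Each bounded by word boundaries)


Word boundaries (\b) mark the start/end of each word.
Text: 'tin dot tag fun'
Splitting by whitespace:
  Word 1: 'tin'
  Word 2: 'dot'
  Word 3: 'tag'
  Word 4: 'fun'
Total whole words: 4

4


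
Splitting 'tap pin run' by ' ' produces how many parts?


Splitting by ' ' breaks the string at each occurrence of the separator.
Text: 'tap pin run'
Parts after split:
  Part 1: 'tap'
  Part 2: 'pin'
  Part 3: 'run'
Total parts: 3

3


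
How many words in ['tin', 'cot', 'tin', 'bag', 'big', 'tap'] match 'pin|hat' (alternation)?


Alternation 'pin|hat' matches either 'pin' or 'hat'.
Checking each word:
  'tin' -> no
  'cot' -> no
  'tin' -> no
  'bag' -> no
  'big' -> no
  'tap' -> no
Matches: []
Count: 0

0


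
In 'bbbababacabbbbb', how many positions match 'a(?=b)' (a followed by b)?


Lookahead 'a(?=b)' matches 'a' only when followed by 'b'.
String: 'bbbababacabbbbb'
Checking each position where char is 'a':
  pos 3: 'a' -> MATCH (next='b')
  pos 5: 'a' -> MATCH (next='b')
  pos 7: 'a' -> no (next='c')
  pos 9: 'a' -> MATCH (next='b')
Matching positions: [3, 5, 9]
Count: 3

3


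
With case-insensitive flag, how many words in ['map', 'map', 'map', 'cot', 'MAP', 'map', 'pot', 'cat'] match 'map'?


Case-insensitive matching: compare each word's lowercase form to 'map'.
  'map' -> lower='map' -> MATCH
  'map' -> lower='map' -> MATCH
  'map' -> lower='map' -> MATCH
  'cot' -> lower='cot' -> no
  'MAP' -> lower='map' -> MATCH
  'map' -> lower='map' -> MATCH
  'pot' -> lower='pot' -> no
  'cat' -> lower='cat' -> no
Matches: ['map', 'map', 'map', 'MAP', 'map']
Count: 5

5


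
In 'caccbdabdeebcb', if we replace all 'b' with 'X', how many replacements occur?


re.sub('b', 'X', text) replaces every occurrence of 'b' with 'X'.
Text: 'caccbdabdeebcb'
Scanning for 'b':
  pos 4: 'b' -> replacement #1
  pos 7: 'b' -> replacement #2
  pos 11: 'b' -> replacement #3
  pos 13: 'b' -> replacement #4
Total replacements: 4

4


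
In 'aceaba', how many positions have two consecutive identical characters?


Looking for consecutive identical characters in 'aceaba':
  pos 0-1: 'a' vs 'c' -> different
  pos 1-2: 'c' vs 'e' -> different
  pos 2-3: 'e' vs 'a' -> different
  pos 3-4: 'a' vs 'b' -> different
  pos 4-5: 'b' vs 'a' -> different
Consecutive identical pairs: []
Count: 0

0


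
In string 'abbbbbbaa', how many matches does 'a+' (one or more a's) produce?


Pattern 'a+' matches one or more consecutive a's.
String: 'abbbbbbaa'
Scanning for runs of a:
  Match 1: 'a' (length 1)
  Match 2: 'aa' (length 2)
Total matches: 2

2


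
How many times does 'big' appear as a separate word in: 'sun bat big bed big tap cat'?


Scanning each word for exact match 'big':
  Word 1: 'sun' -> no
  Word 2: 'bat' -> no
  Word 3: 'big' -> MATCH
  Word 4: 'bed' -> no
  Word 5: 'big' -> MATCH
  Word 6: 'tap' -> no
  Word 7: 'cat' -> no
Total matches: 2

2


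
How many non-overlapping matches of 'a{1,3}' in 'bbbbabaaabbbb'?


Pattern 'a{1,3}' matches between 1 and 3 consecutive a's (greedy).
String: 'bbbbabaaabbbb'
Finding runs of a's and applying greedy matching:
  Run at pos 4: 'a' (length 1)
  Run at pos 6: 'aaa' (length 3)
Matches: ['a', 'aaa']
Count: 2

2


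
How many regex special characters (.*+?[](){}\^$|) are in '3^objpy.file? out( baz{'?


Regex special characters are: . * + ? [ ] ( ) { } \ ^ $ |
Scanning '3^objpy.file? out( baz{':
  pos 1: '^' -> SPECIAL
  pos 7: '.' -> SPECIAL
  pos 12: '?' -> SPECIAL
  pos 17: '(' -> SPECIAL
  pos 22: '{' -> SPECIAL
Special chars found: ['^', '.', '?', '(', '{']
Total: 5

5


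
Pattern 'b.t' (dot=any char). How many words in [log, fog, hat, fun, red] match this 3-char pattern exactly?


Pattern 'b.t' means: starts with 'b', any single char, ends with 't'.
Checking each word (must be exactly 3 chars):
  'log' (len=3): no
  'fog' (len=3): no
  'hat' (len=3): no
  'fun' (len=3): no
  'red' (len=3): no
Matching words: []
Total: 0

0


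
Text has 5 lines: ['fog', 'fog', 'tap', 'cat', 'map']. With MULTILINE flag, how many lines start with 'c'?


With MULTILINE flag, ^ matches the start of each line.
Lines: ['fog', 'fog', 'tap', 'cat', 'map']
Checking which lines start with 'c':
  Line 1: 'fog' -> no
  Line 2: 'fog' -> no
  Line 3: 'tap' -> no
  Line 4: 'cat' -> MATCH
  Line 5: 'map' -> no
Matching lines: ['cat']
Count: 1

1


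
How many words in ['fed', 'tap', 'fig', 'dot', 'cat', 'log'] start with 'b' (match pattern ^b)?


Pattern ^b anchors to start of word. Check which words begin with 'b':
  'fed' -> no
  'tap' -> no
  'fig' -> no
  'dot' -> no
  'cat' -> no
  'log' -> no
Matching words: []
Count: 0

0


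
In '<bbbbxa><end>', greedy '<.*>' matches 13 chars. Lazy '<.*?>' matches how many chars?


Greedy '<.*>' tries to match as MUCH as possible.
Lazy '<.*?>' tries to match as LITTLE as possible.

String: '<bbbbxa><end>'
Greedy '<.*>' starts at first '<' and extends to the LAST '>': '<bbbbxa><end>' (13 chars)
Lazy '<.*?>' starts at first '<' and stops at the FIRST '>': '<bbbbxa>' (8 chars)

8


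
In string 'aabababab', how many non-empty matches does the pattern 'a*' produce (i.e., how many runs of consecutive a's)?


Pattern 'a*' matches zero or more a's. We want non-empty runs of consecutive a's.
String: 'aabababab'
Walking through the string to find runs of a's:
  Run 1: positions 0-1 -> 'aa'
  Run 2: positions 3-3 -> 'a'
  Run 3: positions 5-5 -> 'a'
  Run 4: positions 7-7 -> 'a'
Non-empty runs found: ['aa', 'a', 'a', 'a']
Count: 4

4


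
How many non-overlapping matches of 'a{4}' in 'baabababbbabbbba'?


Pattern 'a{4}' matches exactly 4 consecutive a's (greedy, non-overlapping).
String: 'baabababbbabbbba'
Scanning for runs of a's:
  Run at pos 1: 'aa' (length 2) -> 0 match(es)
  Run at pos 4: 'a' (length 1) -> 0 match(es)
  Run at pos 6: 'a' (length 1) -> 0 match(es)
  Run at pos 10: 'a' (length 1) -> 0 match(es)
  Run at pos 15: 'a' (length 1) -> 0 match(es)
Matches found: []
Total: 0

0


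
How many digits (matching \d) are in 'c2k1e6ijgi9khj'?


\d matches any digit 0-9.
Scanning 'c2k1e6ijgi9khj':
  pos 1: '2' -> DIGIT
  pos 3: '1' -> DIGIT
  pos 5: '6' -> DIGIT
  pos 10: '9' -> DIGIT
Digits found: ['2', '1', '6', '9']
Total: 4

4


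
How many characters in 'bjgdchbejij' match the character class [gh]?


Character class [gh] matches any of: {g, h}
Scanning string 'bjgdchbejij' character by character:
  pos 0: 'b' -> no
  pos 1: 'j' -> no
  pos 2: 'g' -> MATCH
  pos 3: 'd' -> no
  pos 4: 'c' -> no
  pos 5: 'h' -> MATCH
  pos 6: 'b' -> no
  pos 7: 'e' -> no
  pos 8: 'j' -> no
  pos 9: 'i' -> no
  pos 10: 'j' -> no
Total matches: 2

2


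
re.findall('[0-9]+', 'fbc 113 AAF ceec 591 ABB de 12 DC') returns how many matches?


Pattern '[0-9]+' finds one or more digits.
Text: 'fbc 113 AAF ceec 591 ABB de 12 DC'
Scanning for matches:
  Match 1: '113'
  Match 2: '591'
  Match 3: '12'
Total matches: 3

3


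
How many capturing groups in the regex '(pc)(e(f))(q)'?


To count capturing groups, count each '(' that starts a group.
Pattern: '(pc)(e(f))(q)'
Walking through the pattern:
  Position 0: '(' -> group #1
  Position 4: '(' -> group #2
  Position 6: '(' -> group #3
  Position 10: '(' -> group #4
Total capturing groups: 4

4


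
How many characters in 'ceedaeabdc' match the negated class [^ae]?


Negated class [^ae] matches any char NOT in {a, e}
Scanning 'ceedaeabdc':
  pos 0: 'c' -> MATCH
  pos 1: 'e' -> no (excluded)
  pos 2: 'e' -> no (excluded)
  pos 3: 'd' -> MATCH
  pos 4: 'a' -> no (excluded)
  pos 5: 'e' -> no (excluded)
  pos 6: 'a' -> no (excluded)
  pos 7: 'b' -> MATCH
  pos 8: 'd' -> MATCH
  pos 9: 'c' -> MATCH
Total matches: 5

5


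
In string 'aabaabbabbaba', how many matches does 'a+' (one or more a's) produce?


Pattern 'a+' matches one or more consecutive a's.
String: 'aabaabbabbaba'
Scanning for runs of a:
  Match 1: 'aa' (length 2)
  Match 2: 'aa' (length 2)
  Match 3: 'a' (length 1)
  Match 4: 'a' (length 1)
  Match 5: 'a' (length 1)
Total matches: 5

5


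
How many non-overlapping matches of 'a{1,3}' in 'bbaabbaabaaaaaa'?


Pattern 'a{1,3}' matches between 1 and 3 consecutive a's (greedy).
String: 'bbaabbaabaaaaaa'
Finding runs of a's and applying greedy matching:
  Run at pos 2: 'aa' (length 2)
  Run at pos 6: 'aa' (length 2)
  Run at pos 9: 'aaaaaa' (length 6)
Matches: ['aa', 'aa', 'aaa', 'aaa']
Count: 4

4


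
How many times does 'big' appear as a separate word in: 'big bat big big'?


Scanning each word for exact match 'big':
  Word 1: 'big' -> MATCH
  Word 2: 'bat' -> no
  Word 3: 'big' -> MATCH
  Word 4: 'big' -> MATCH
Total matches: 3

3


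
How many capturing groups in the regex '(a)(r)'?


To count capturing groups, count each '(' that starts a group.
Pattern: '(a)(r)'
Walking through the pattern:
  Position 0: '(' -> group #1
  Position 3: '(' -> group #2
Total capturing groups: 2

2


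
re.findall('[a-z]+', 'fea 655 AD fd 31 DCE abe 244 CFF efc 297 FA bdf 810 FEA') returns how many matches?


Pattern '[a-z]+' finds one or more lowercase letters.
Text: 'fea 655 AD fd 31 DCE abe 244 CFF efc 297 FA bdf 810 FEA'
Scanning for matches:
  Match 1: 'fea'
  Match 2: 'fd'
  Match 3: 'abe'
  Match 4: 'efc'
  Match 5: 'bdf'
Total matches: 5

5
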